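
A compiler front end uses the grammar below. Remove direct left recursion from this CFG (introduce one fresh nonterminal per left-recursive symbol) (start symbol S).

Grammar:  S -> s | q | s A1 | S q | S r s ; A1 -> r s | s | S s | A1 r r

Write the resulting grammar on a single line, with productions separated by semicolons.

Directly left-recursive nonterminals: S, A1.
For S: α = {q, r s}, β = {s, q, s A1}. Rewrite as S → β S' and S' → α S' | ε.
For A1: α = {r r}, β = {r s, s, S s}. Rewrite as A1 → β A1' and A1' → α A1' | ε.

S -> s S' | q S' | s A1 S'; A1 -> r s A1' | s A1' | S s A1'; S' -> q S' | r s S' | ε; A1' -> r r A1' | ε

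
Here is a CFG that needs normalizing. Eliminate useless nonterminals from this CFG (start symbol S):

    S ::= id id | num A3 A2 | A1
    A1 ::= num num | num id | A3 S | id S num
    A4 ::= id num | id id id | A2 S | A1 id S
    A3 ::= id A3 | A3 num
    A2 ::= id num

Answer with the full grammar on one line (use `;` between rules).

Generating nonterminals: {A1, A2, A4, S}.
Reachable from S after that: {A1, S}.
Removed useless symbols: {A2, A3, A4} and every production mentioning them.

S ::= id id | A1; A1 ::= num num | num id | id S num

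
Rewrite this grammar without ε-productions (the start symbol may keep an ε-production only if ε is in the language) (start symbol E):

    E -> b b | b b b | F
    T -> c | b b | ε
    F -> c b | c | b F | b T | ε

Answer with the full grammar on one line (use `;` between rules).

The nullable symbols are {E, F, T}.
ε ∈ L(G) since E is nullable, so keep E → ε.
Add the nullable-subset variants: F → b F gives b F | b.

E -> b b | b b b | F | ε; T -> c | b b; F -> c b | c | b F | b | b T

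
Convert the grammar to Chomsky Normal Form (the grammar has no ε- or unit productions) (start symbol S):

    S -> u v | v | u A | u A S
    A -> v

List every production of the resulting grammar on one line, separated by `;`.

Introduce a nonterminal for each terminal appearing in a rule of length ≥ 2: X1 → u, X2 → v.
Binarize each right-hand side of length ≥ 3 by chaining fresh nonterminals (Y1, Y2, …): affected rules were S → X1 A S.

S -> X1 X2 | v | X1 A | X1 Y1; A -> v; X1 -> u; X2 -> v; Y1 -> A S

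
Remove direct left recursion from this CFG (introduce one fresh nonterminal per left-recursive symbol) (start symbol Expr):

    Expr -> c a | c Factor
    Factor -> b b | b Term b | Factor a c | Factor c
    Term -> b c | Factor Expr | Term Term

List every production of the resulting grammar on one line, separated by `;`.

Expr -> c a | c Factor; Factor -> b b Factor1 | b Term b Factor1; Term -> b c Term1 | Factor Expr Term1; Factor1 -> a c Factor1 | c Factor1 | ε; Term1 -> Term Term1 | ε

Left recursion appears on Factor, Term.
For Factor: α = {a c, c}, β = {b b, b Term b}. Rewrite as Factor → β Factor1 and Factor1 → α Factor1 | ε.
For Term: α = {Term}, β = {b c, Factor Expr}. Rewrite as Term → β Term1 and Term1 → α Term1 | ε.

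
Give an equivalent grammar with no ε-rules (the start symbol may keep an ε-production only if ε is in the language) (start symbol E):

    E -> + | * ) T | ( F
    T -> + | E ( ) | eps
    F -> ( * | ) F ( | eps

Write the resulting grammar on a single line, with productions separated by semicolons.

Nullable nonterminals: {F, T}.
ε ∉ L(G), so no ε-production is kept.
Expand every rule over subsets of its nullable positions: E → * ) T gives * ) T | * ). E → ( F gives ( F | (. F → ) F ( gives ) F ( | ) (.

E -> + | * ) T | * ) | ( F | (; T -> + | E ( ); F -> ( * | ) F ( | ) (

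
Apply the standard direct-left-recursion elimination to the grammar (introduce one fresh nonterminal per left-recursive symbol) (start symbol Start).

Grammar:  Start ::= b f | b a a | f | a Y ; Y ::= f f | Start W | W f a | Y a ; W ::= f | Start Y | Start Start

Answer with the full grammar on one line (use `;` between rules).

Start ::= b f | b a a | f | a Y; Y ::= f f Y1 | Start W Y1 | W f a Y1; W ::= f | Start Y | Start Start; Y1 ::= a Y1 | ε

Left recursion appears on Y.
For Y: α = {a}, β = {f f, Start W, W f a}. Rewrite as Y → β Y1 and Y1 → α Y1 | ε.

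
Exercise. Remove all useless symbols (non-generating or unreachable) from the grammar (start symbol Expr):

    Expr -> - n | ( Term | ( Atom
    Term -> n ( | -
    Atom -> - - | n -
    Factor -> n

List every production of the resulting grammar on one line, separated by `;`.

Generating nonterminals: {Atom, Expr, Factor, Term}.
Reachable from Expr after that: {Atom, Expr, Term}.
Removed useless symbols: {Factor} and every production mentioning them.

Expr -> - n | ( Term | ( Atom; Term -> n ( | -; Atom -> - - | n -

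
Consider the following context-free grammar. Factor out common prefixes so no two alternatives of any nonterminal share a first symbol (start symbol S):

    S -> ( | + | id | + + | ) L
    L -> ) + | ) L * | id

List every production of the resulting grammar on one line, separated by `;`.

S has alternatives sharing prefix '+': factor to S → + S' with S' → ε | +.
L has alternatives sharing prefix ')': factor to L → ) L' with L' → + | L *.

S -> ( | id | ) L | + S'; L -> id | ) L'; S' -> ε | +; L' -> + | L *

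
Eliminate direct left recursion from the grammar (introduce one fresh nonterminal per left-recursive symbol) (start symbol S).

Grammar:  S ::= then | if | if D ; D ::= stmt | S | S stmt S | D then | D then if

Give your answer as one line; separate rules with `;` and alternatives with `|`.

D is directly left-recursive.
For D: α = {then, then if}, β = {stmt, S, S stmt S}. Rewrite as D → β D' and D' → α D' | ε.

S ::= then | if | if D; D ::= stmt D' | S D' | S stmt S D'; D' ::= then D' | then if D' | epsilon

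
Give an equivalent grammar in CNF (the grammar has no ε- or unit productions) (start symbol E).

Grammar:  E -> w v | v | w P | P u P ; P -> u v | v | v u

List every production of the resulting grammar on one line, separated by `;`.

Introduce a nonterminal for each terminal appearing in a rule of length ≥ 2: X1 → w, X2 → v, X3 → u.
Binarize each right-hand side of length ≥ 3 by chaining fresh nonterminals (Y1, Y2, …): affected rules were E → P X3 P.

E -> X1 X2 | v | X1 P | P Y1; P -> X3 X2 | v | X2 X3; X1 -> w; X2 -> v; X3 -> u; Y1 -> X3 P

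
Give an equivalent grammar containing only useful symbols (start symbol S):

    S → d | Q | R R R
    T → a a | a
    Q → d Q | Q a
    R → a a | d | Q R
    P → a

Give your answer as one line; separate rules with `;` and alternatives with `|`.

S → d | R R R; R → a a | d

Generating nonterminals: {P, R, S, T}.
Reachable from S after that: {R, S}.
Removed useless symbols: {P, Q, T} and every production mentioning them.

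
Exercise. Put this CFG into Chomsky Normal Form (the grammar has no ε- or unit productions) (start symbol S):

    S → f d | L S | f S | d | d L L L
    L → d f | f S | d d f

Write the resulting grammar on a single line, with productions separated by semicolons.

S → X1 X2 | L S | X1 S | d | X2 Y1; L → X2 X1 | X1 S | X2 Y3; X1 → f; X2 → d; Y1 → L Y2; Y2 → L L; Y3 → X2 X1

Introduce a nonterminal for each terminal appearing in a rule of length ≥ 2: X1 → f, X2 → d.
Binarize each right-hand side of length ≥ 3 by chaining fresh nonterminals (Y1, Y2, …): affected rules were S → X2 L L L; L → X2 X2 X1.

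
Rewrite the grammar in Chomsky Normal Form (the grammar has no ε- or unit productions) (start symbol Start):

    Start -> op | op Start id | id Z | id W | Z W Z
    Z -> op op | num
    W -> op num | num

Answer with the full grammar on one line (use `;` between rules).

Start -> op | X1 Y1 | X2 Z | X2 W | Z Y2; Z -> X1 X1 | num; W -> X1 X3 | num; X1 -> op; X2 -> id; X3 -> num; Y1 -> Start X2; Y2 -> W Z

Introduce a nonterminal for each terminal appearing in a rule of length ≥ 2: X1 → op, X2 → id, X3 → num.
Binarize each right-hand side of length ≥ 3 by chaining fresh nonterminals (Y1, Y2, …): affected rules were Start → X1 Start X2; Start → Z W Z.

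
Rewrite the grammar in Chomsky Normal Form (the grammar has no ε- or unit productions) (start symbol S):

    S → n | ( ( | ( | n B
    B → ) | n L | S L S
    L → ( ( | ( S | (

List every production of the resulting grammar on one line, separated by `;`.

S → n | X1 X1 | ( | X2 B; B → ) | X2 L | S Y1; L → X1 X1 | X1 S | (; X1 → (; X2 → n; Y1 → L S

Introduce a nonterminal for each terminal appearing in a rule of length ≥ 2: X1 → (, X2 → n.
Binarize each right-hand side of length ≥ 3 by chaining fresh nonterminals (Y1, Y2, …): affected rules were B → S L S.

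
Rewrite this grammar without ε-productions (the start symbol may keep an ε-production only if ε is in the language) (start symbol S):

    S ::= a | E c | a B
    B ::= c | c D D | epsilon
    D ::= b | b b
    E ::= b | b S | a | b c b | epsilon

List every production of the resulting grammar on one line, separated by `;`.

Nullable nonterminals: {B, E}.
ε ∉ L(G), so no ε-production is kept.
Expand every rule over subsets of its nullable positions: S → E c gives E c | c.

S ::= a | E c | c | a B; B ::= c | c D D; D ::= b | b b; E ::= b | b S | a | b c b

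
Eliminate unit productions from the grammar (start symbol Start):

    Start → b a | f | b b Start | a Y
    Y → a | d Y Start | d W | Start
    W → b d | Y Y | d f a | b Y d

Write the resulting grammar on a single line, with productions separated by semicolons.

Unit pairs: Y ⇒* {Start}.
For each unit pair (A, B), copy every non-unit production of B to A, then drop all unit productions.

Start → b a | f | b b Start | a Y; Y → b a | f | b b Start | a Y | a | d Y Start | d W; W → b d | Y Y | d f a | b Y d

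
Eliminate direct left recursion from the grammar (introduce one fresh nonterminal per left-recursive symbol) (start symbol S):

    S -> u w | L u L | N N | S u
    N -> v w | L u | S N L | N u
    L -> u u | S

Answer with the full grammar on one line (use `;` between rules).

S, N are directly left-recursive.
For S: α = {u}, β = {u w, L u L, N N}. Rewrite as S → β S' and S' → α S' | ε.
For N: α = {u}, β = {v w, L u, S N L}. Rewrite as N → β N' and N' → α N' | ε.

S -> u w S' | L u L S' | N N S'; N -> v w N' | L u N' | S N L N'; L -> u u | S; S' -> u S' | eps; N' -> u N' | eps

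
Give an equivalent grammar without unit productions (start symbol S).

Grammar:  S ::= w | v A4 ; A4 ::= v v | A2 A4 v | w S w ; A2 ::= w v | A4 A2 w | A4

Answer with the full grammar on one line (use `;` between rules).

S ::= w | v A4; A4 ::= v v | A2 A4 v | w S w; A2 ::= v v | A2 A4 v | w S w | w v | A4 A2 w

Unit pairs: A2 ⇒* {A4}.
For every A with A ⇒* B via unit rules, add B's non-unit alternatives to A; then delete every rule of the form X → Y.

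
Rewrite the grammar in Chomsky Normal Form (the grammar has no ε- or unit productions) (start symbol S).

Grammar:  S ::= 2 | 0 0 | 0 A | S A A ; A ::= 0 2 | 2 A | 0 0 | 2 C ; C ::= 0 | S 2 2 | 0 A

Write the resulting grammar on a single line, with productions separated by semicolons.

S ::= 2 | X1 X1 | X1 A | S Y1; A ::= X1 X2 | X2 A | X1 X1 | X2 C; C ::= 0 | S Y2 | X1 A; X1 ::= 0; X2 ::= 2; Y1 ::= A A; Y2 ::= X2 X2

Introduce a nonterminal for each terminal appearing in a rule of length ≥ 2: X1 → 0, X2 → 2.
Binarize each right-hand side of length ≥ 3 by chaining fresh nonterminals (Y1, Y2, …): affected rules were S → S A A; C → S X2 X2.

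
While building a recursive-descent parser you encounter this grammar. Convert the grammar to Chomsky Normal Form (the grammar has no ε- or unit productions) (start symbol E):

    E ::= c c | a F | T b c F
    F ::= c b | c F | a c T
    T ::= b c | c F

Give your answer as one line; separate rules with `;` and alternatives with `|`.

Introduce a nonterminal for each terminal appearing in a rule of length ≥ 2: X1 → c, X2 → a, X3 → b.
Binarize each right-hand side of length ≥ 3 by chaining fresh nonterminals (Y1, Y2, …): affected rules were E → T X3 X1 F; F → X2 X1 T.

E ::= X1 X1 | X2 F | T Y1; F ::= X1 X3 | X1 F | X2 Y3; T ::= X3 X1 | X1 F; X1 ::= c; X2 ::= a; X3 ::= b; Y1 ::= X3 Y2; Y2 ::= X1 F; Y3 ::= X1 T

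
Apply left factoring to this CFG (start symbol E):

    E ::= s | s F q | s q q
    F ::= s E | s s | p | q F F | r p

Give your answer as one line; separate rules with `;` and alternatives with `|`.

E has alternatives sharing prefix 's': factor to E → s E' with E' → ε | F q | q q.
F has alternatives sharing prefix 's': factor to F → s F' with F' → E | s.

E ::= s E'; F ::= p | q F F | r p | s F'; E' ::= eps | F q | q q; F' ::= E | s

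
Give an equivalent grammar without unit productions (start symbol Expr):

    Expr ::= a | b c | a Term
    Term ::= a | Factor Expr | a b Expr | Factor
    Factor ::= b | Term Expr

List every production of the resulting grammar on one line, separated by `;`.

Unit pairs: Term ⇒* {Factor}.
For every A with A ⇒* B via unit rules, add B's non-unit alternatives to A; then delete every rule of the form X → Y.

Expr ::= a | b c | a Term; Term ::= a | Factor Expr | a b Expr | b | Term Expr; Factor ::= b | Term Expr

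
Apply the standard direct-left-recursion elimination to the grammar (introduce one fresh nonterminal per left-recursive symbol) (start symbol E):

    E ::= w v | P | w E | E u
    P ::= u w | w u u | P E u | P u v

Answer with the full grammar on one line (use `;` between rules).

Left recursion appears on E, P.
For E: α = {u}, β = {w v, P, w E}. Rewrite as E → β E' and E' → α E' | ε.
For P: α = {E u, u v}, β = {u w, w u u}. Rewrite as P → β P' and P' → α P' | ε.

E ::= w v E' | P E' | w E E'; P ::= u w P' | w u u P'; E' ::= u E' | ε; P' ::= E u P' | u v P' | ε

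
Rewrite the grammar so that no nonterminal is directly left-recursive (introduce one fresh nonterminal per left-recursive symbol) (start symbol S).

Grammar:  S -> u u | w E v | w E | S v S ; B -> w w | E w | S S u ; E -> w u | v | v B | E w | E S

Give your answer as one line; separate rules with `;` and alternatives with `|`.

S -> u u S' | w E v S' | w E S'; B -> w w | E w | S S u; E -> w u E' | v E' | v B E'; S' -> v S S' | ε; E' -> w E' | S E' | ε

S, E are directly left-recursive.
For S: α = {v S}, β = {u u, w E v, w E}. Rewrite as S → β S' and S' → α S' | ε.
For E: α = {w, S}, β = {w u, v, v B}. Rewrite as E → β E' and E' → α E' | ε.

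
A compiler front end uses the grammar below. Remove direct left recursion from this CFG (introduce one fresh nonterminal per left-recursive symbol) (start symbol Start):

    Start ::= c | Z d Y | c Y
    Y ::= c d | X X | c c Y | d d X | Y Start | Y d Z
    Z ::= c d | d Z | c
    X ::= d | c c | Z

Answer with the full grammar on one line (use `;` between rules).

Y is directly left-recursive.
For Y: α = {Start, d Z}, β = {c d, X X, c c Y, d d X}. Rewrite as Y → β Y1 and Y1 → α Y1 | ε.

Start ::= c | Z d Y | c Y; Y ::= c d Y1 | X X Y1 | c c Y Y1 | d d X Y1; Z ::= c d | d Z | c; X ::= d | c c | Z; Y1 ::= Start Y1 | d Z Y1 | epsilon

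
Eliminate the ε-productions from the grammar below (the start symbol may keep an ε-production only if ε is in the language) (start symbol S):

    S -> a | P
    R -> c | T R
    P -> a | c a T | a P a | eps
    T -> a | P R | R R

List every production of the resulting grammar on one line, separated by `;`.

The nullable symbols are {P, S}.
ε ∈ L(G) since S is nullable, so keep S → ε.
Expand every rule over subsets of its nullable positions: P → a P a gives a P a | a a. T → P R gives P R | R.

S -> a | P | eps; R -> c | T R; P -> a | c a T | a P a | a a; T -> a | P R | R | R R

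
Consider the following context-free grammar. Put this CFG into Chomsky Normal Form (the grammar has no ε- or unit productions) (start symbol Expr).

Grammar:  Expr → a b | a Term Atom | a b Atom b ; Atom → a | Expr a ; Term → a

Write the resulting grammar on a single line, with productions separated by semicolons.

Expr → X1 X2 | X1 Y1 | X1 Y2; Atom → a | Expr X1; Term → a; X1 → a; X2 → b; Y1 → Term Atom; Y2 → X2 Y3; Y3 → Atom X2

Introduce a nonterminal for each terminal appearing in a rule of length ≥ 2: X1 → a, X2 → b.
Binarize each right-hand side of length ≥ 3 by chaining fresh nonterminals (Y1, Y2, …): affected rules were Expr → X1 Term Atom; Expr → X1 X2 Atom X2.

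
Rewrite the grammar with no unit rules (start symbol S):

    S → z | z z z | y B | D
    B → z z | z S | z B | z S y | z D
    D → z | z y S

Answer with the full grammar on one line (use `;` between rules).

Unit pairs: S ⇒* {D}.
Replace each nonterminal's rules with the union of the non-unit rules of every nonterminal it unit-derives.

S → z | z y S | z z z | y B; B → z z | z S | z B | z S y | z D; D → z | z y S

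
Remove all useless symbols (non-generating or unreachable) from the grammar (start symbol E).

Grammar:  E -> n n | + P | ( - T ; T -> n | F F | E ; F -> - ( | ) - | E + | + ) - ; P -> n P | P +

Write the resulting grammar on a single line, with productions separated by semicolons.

Generating nonterminals: {E, F, T}.
Reachable from E after that: {E, F, T}.
Removed useless symbols: {P} and every production mentioning them.

E -> n n | ( - T; T -> n | F F | E; F -> - ( | ) - | E + | + ) -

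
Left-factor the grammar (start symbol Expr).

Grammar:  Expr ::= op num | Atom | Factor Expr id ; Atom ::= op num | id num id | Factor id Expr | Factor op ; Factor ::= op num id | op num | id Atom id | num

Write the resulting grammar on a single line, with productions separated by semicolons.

Expr ::= op num | Atom | Factor Expr id; Atom ::= op num | id num id | Factor Atom1; Factor ::= id Atom id | num | op num Factor1; Atom1 ::= id Expr | op; Factor1 ::= id | ε

Atom has alternatives sharing prefix 'Factor': factor to Atom → Factor Atom1 with Atom1 → id Expr | op.
Factor has alternatives sharing prefix 'op num': factor to Factor → op num Factor1 with Factor1 → id | ε.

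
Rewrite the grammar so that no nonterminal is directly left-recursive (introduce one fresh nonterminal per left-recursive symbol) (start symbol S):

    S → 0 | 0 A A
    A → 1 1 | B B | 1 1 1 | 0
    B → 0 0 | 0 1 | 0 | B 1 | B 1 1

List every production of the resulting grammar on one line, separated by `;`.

B is directly left-recursive.
For B: α = {1, 1 1}, β = {0 0, 0 1, 0}. Rewrite as B → β B' and B' → α B' | ε.

S → 0 | 0 A A; A → 1 1 | B B | 1 1 1 | 0; B → 0 0 B' | 0 1 B' | 0 B'; B' → 1 B' | 1 1 B' | ε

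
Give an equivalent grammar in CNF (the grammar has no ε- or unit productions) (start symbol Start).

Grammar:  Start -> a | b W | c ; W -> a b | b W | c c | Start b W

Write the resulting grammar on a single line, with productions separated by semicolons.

Introduce a nonterminal for each terminal appearing in a rule of length ≥ 2: X1 → b, X2 → a, X3 → c.
Binarize each right-hand side of length ≥ 3 by chaining fresh nonterminals (Y1, Y2, …): affected rules were W → Start X1 W.

Start -> a | X1 W | c; W -> X2 X1 | X1 W | X3 X3 | Start Y1; X1 -> b; X2 -> a; X3 -> c; Y1 -> X1 W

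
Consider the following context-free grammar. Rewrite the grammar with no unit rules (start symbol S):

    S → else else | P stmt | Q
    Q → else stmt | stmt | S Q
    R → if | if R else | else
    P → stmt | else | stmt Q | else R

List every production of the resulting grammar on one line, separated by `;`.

Unit pairs: S ⇒* {Q}.
Replace each nonterminal's rules with the union of the non-unit rules of every nonterminal it unit-derives.

S → else else | P stmt | else stmt | stmt | S Q; Q → else stmt | stmt | S Q; R → if | if R else | else; P → stmt | else | stmt Q | else R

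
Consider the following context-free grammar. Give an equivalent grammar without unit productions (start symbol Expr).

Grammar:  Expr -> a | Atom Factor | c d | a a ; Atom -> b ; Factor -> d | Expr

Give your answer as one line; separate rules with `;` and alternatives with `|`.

Expr -> a | Atom Factor | c d | a a; Atom -> b; Factor -> d | a | Atom Factor | c d | a a

Unit pairs: Factor ⇒* {Expr}.
For every A with A ⇒* B via unit rules, add B's non-unit alternatives to A; then delete every rule of the form X → Y.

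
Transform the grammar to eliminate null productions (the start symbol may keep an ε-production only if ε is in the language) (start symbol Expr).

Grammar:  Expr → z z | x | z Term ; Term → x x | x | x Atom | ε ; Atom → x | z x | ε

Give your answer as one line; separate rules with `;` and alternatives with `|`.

The nullable symbols are {Atom, Term}.
ε ∉ L(G), so no ε-production is kept.
Expand every rule over subsets of its nullable positions: Expr → z Term gives z Term | z.

Expr → z z | x | z Term | z; Term → x x | x | x Atom; Atom → x | z x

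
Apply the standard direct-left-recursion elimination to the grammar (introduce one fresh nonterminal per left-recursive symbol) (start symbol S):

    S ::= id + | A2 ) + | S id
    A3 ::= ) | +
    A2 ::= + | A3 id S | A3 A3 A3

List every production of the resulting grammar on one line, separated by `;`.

S is directly left-recursive.
For S: α = {id}, β = {id +, A2 ) +}. Rewrite as S → β S' and S' → α S' | ε.

S ::= id + S' | A2 ) + S'; A3 ::= ) | +; A2 ::= + | A3 id S | A3 A3 A3; S' ::= id S' | eps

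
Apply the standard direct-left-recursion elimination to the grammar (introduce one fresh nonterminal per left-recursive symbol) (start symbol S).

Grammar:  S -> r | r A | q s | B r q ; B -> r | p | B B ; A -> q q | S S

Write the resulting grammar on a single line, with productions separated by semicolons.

S -> r | r A | q s | B r q; B -> r B' | p B'; A -> q q | S S; B' -> B B' | ε

B is directly left-recursive.
For B: α = {B}, β = {r, p}. Rewrite as B → β B' and B' → α B' | ε.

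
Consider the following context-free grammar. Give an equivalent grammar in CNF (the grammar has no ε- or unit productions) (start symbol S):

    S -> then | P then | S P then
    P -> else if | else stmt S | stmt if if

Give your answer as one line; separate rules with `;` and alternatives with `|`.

S -> then | P X1 | S Y1; P -> X2 X3 | X2 Y2 | X4 Y3; X1 -> then; X2 -> else; X3 -> if; X4 -> stmt; Y1 -> P X1; Y2 -> X4 S; Y3 -> X3 X3

Introduce a nonterminal for each terminal appearing in a rule of length ≥ 2: X1 → then, X2 → else, X3 → if, X4 → stmt.
Binarize each right-hand side of length ≥ 3 by chaining fresh nonterminals (Y1, Y2, …): affected rules were S → S P X1; P → X2 X4 S; P → X4 X3 X3.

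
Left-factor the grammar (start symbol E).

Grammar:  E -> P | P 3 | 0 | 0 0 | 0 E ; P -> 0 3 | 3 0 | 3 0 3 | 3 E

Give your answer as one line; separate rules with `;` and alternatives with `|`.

E -> 0 E' | P E''; P -> 0 3 | 3 P'; E' -> ε | 0 | E; E'' -> ε | 3; P' -> E | 0 P''; P'' -> ε | 3

E has alternatives sharing prefix '0': factor to E → 0 E' with E' → ε | 0 | E.
E has alternatives sharing prefix 'P': factor to E → P E'' with E'' → ε | 3.
P has alternatives sharing prefix '3': factor to P → 3 P' with P' → 0 | 0 3 | E.
P' has alternatives sharing prefix '0': factor to P' → 0 P'' with P'' → ε | 3.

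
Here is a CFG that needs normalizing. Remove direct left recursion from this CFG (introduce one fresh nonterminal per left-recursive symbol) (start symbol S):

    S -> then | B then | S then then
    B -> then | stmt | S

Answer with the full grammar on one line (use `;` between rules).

Left recursion appears on S.
For S: α = {then then}, β = {then, B then}. Rewrite as S → β S' and S' → α S' | ε.

S -> then S' | B then S'; B -> then | stmt | S; S' -> then then S' | ε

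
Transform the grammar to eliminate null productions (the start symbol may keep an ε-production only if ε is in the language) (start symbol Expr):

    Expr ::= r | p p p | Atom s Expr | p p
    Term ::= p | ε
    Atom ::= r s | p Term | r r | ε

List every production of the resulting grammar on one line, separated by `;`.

Expr ::= r | p p p | Atom s Expr | s Expr | p p; Term ::= p; Atom ::= r s | p Term | p | r r

The nullable symbols are {Atom, Term}.
ε ∉ L(G), so no ε-production is kept.
Expand every rule over subsets of its nullable positions: Expr → Atom s Expr gives Atom s Expr | s Expr. Atom → p Term gives p Term | p.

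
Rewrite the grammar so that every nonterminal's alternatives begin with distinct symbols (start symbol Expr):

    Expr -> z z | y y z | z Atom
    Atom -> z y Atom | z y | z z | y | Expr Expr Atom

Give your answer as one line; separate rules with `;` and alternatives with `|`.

Expr -> y y z | z Expr1; Atom -> y | Expr Expr Atom | z Atom1; Expr1 -> z | Atom; Atom1 -> z | y Atom11; Atom11 -> Atom | eps

Expr has alternatives sharing prefix 'z': factor to Expr → z Expr1 with Expr1 → z | Atom.
Atom has alternatives sharing prefix 'z': factor to Atom → z Atom1 with Atom1 → y Atom | y | z.
Atom1 has alternatives sharing prefix 'y': factor to Atom1 → y Atom11 with Atom11 → Atom | ε.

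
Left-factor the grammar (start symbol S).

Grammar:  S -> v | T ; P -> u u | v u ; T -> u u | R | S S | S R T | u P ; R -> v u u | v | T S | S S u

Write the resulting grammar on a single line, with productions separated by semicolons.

S -> v | T; P -> u u | v u; T -> R | u T' | S T''; R -> T S | S S u | v R'; T' -> u | P; T'' -> S | R T; R' -> u u | epsilon

T has alternatives sharing prefix 'u': factor to T → u T' with T' → u | P.
T has alternatives sharing prefix 'S': factor to T → S T'' with T'' → S | R T.
R has alternatives sharing prefix 'v': factor to R → v R' with R' → u u | ε.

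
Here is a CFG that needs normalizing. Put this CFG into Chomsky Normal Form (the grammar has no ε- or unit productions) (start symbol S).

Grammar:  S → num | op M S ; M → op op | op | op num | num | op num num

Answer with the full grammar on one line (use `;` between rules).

S → num | X1 Y1; M → X1 X1 | op | X1 X2 | num | X1 Y2; X1 → op; X2 → num; Y1 → M S; Y2 → X2 X2

Introduce a nonterminal for each terminal appearing in a rule of length ≥ 2: X1 → op, X2 → num.
Binarize each right-hand side of length ≥ 3 by chaining fresh nonterminals (Y1, Y2, …): affected rules were S → X1 M S; M → X1 X2 X2.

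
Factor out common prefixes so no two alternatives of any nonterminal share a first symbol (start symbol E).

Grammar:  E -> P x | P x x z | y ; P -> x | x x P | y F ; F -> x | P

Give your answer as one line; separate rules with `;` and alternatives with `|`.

E has alternatives sharing prefix 'P x': factor to E → P x E' with E' → ε | x z.
P has alternatives sharing prefix 'x': factor to P → x P' with P' → ε | x P.

E -> y | P x E'; P -> y F | x P'; F -> x | P; E' -> ε | x z; P' -> ε | x P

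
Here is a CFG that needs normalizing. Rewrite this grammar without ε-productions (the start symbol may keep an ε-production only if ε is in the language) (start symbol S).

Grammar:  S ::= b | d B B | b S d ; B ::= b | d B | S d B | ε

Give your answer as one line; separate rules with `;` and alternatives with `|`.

S ::= b | d B B | d B | d | b S d; B ::= b | d B | d | S d B | S d

Nullable set = {B}.
ε ∉ L(G), so no ε-production is kept.
Add the nullable-subset variants: S → d B B gives d B B | d B | d. B → d B gives d B | d. B → S d B gives S d B | S d.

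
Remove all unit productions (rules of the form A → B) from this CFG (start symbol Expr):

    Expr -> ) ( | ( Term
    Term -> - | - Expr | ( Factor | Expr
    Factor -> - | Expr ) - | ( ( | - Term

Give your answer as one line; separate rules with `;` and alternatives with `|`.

Expr -> ) ( | ( Term; Term -> - | - Expr | ( Factor | ) ( | ( Term; Factor -> - | Expr ) - | ( ( | - Term

Unit pairs: Term ⇒* {Expr}.
Replace each nonterminal's rules with the union of the non-unit rules of every nonterminal it unit-derives.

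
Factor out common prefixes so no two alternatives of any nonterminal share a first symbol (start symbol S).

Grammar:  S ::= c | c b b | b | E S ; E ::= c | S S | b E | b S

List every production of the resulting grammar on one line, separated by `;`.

S has alternatives sharing prefix 'c': factor to S → c S' with S' → ε | b b.
E has alternatives sharing prefix 'b': factor to E → b E' with E' → E | S.

S ::= b | E S | c S'; E ::= c | S S | b E'; S' ::= eps | b b; E' ::= E | S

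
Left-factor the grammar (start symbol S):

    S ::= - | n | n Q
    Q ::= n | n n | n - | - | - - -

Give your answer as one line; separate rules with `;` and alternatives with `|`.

S ::= - | n S'; Q ::= n Q' | - Q''; S' ::= ε | Q; Q' ::= ε | n | -; Q'' ::= ε | - -

S has alternatives sharing prefix 'n': factor to S → n S' with S' → ε | Q.
Q has alternatives sharing prefix 'n': factor to Q → n Q' with Q' → ε | n | -.
Q has alternatives sharing prefix '-': factor to Q → - Q'' with Q'' → ε | - -.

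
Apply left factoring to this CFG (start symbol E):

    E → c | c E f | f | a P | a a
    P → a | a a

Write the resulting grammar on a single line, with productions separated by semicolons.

E has alternatives sharing prefix 'c': factor to E → c E' with E' → ε | E f.
E has alternatives sharing prefix 'a': factor to E → a E'' with E'' → P | a.
P has alternatives sharing prefix 'a': factor to P → a P' with P' → ε | a.

E → f | c E' | a E''; P → a P'; E' → ε | E f; E'' → P | a; P' → ε | a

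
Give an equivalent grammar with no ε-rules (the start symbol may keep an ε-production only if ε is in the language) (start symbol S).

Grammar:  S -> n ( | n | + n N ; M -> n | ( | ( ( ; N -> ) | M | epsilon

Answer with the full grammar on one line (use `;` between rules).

S -> n ( | n | + n N | + n; M -> n | ( | ( (; N -> ) | M

Nullable set = {N}.
ε ∉ L(G), so no ε-production is kept.
For each production, add variants omitting each subset of nullable occurrences: S → + n N gives + n N | + n.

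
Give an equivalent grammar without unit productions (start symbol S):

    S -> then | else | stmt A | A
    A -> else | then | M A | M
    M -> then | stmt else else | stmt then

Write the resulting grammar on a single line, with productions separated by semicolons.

Unit pairs: A ⇒* {M}; S ⇒* {A, M}.
For every A with A ⇒* B via unit rules, add B's non-unit alternatives to A; then delete every rule of the form X → Y.

S -> then | else | stmt A | M A | stmt else else | stmt then; A -> else | then | M A | stmt else else | stmt then; M -> then | stmt else else | stmt then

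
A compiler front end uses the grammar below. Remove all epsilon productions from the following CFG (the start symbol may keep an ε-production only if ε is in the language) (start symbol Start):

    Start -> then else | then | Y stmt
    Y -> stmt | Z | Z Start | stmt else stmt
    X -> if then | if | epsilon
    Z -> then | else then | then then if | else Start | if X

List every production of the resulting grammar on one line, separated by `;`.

Nullable nonterminals: {X}.
ε ∉ L(G), so no ε-production is kept.
Expand every rule over subsets of its nullable positions: Z → if X gives if X | if.

Start -> then else | then | Y stmt; Y -> stmt | Z | Z Start | stmt else stmt; X -> if then | if; Z -> then | else then | then then if | else Start | if X | if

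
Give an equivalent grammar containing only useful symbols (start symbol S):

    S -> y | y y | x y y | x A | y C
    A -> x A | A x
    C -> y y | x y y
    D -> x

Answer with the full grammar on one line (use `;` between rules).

Generating nonterminals: {C, D, S}.
Reachable from S after that: {C, S}.
Removed useless symbols: {A, D} and every production mentioning them.

S -> y | y y | x y y | y C; C -> y y | x y y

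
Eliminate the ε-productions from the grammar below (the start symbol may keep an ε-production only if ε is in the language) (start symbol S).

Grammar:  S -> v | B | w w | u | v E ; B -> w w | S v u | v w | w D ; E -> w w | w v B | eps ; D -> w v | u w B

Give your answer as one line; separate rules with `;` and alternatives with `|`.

S -> v | B | w w | u | v E; B -> w w | S v u | v w | w D; E -> w w | w v B; D -> w v | u w B

Nullable nonterminals: {E}.
ε ∉ L(G), so no ε-production is kept.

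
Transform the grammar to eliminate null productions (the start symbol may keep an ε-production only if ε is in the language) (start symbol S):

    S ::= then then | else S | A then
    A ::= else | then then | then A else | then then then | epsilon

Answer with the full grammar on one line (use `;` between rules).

S ::= then then | else S | A then | then; A ::= else | then then | then A else | then else | then then then

The nullable symbols are {A}.
ε ∉ L(G), so no ε-production is kept.
Expand every rule over subsets of its nullable positions: S → A then gives A then | then. A → then A else gives then A else | then else.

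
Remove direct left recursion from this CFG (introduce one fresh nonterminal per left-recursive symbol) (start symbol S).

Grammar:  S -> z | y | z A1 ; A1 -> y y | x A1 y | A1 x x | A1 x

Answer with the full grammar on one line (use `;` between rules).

S -> z | y | z A1; A1 -> y y A1' | x A1 y A1'; A1' -> x x A1' | x A1' | ε

Left recursion appears on A1.
For A1: α = {x x, x}, β = {y y, x A1 y}. Rewrite as A1 → β A1' and A1' → α A1' | ε.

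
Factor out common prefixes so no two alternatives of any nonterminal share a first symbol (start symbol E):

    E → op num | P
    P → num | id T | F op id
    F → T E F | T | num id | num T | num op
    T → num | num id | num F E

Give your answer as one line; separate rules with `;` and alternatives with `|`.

E → op num | P; P → num | id T | F op id; F → num F' | T F''; T → num T'; F' → id | T | op; F'' → E F | ε; T' → ε | id | F E

F has alternatives sharing prefix 'num': factor to F → num F' with F' → id | T | op.
F has alternatives sharing prefix 'T': factor to F → T F'' with F'' → E F | ε.
T has alternatives sharing prefix 'num': factor to T → num T' with T' → ε | id | F E.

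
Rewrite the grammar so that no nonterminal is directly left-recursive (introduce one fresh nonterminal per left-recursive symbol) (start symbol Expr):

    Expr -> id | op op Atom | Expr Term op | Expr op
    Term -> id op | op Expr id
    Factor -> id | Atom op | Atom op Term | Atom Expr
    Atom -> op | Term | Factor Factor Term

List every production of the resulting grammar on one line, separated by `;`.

Directly left-recursive nonterminal: Expr.
For Expr: α = {Term op, op}, β = {id, op op Atom}. Rewrite as Expr → β Expr1 and Expr1 → α Expr1 | ε.

Expr -> id Expr1 | op op Atom Expr1; Term -> id op | op Expr id; Factor -> id | Atom op | Atom op Term | Atom Expr; Atom -> op | Term | Factor Factor Term; Expr1 -> Term op Expr1 | op Expr1 | epsilon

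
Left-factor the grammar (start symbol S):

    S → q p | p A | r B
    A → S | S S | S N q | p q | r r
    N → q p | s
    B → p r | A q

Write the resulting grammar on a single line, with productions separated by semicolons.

S → q p | p A | r B; A → p q | r r | S A'; N → q p | s; B → p r | A q; A' → ε | S | N q

A has alternatives sharing prefix 'S': factor to A → S A' with A' → ε | S | N q.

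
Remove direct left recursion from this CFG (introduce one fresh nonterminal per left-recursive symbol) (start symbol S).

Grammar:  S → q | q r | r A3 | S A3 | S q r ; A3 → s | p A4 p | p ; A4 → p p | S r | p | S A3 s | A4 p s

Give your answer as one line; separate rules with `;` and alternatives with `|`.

S → q S' | q r S' | r A3 S'; A3 → s | p A4 p | p; A4 → p p A4' | S r A4' | p A4' | S A3 s A4'; S' → A3 S' | q r S' | ε; A4' → p s A4' | ε

S, A4 are directly left-recursive.
For S: α = {A3, q r}, β = {q, q r, r A3}. Rewrite as S → β S' and S' → α S' | ε.
For A4: α = {p s}, β = {p p, S r, p, S A3 s}. Rewrite as A4 → β A4' and A4' → α A4' | ε.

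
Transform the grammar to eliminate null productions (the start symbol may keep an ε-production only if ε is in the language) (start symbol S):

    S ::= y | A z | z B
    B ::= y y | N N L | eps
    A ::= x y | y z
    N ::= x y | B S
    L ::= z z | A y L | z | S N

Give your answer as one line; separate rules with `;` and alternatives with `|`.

S ::= y | A z | z B | z; B ::= y y | N N L; A ::= x y | y z; N ::= x y | B S | S; L ::= z z | A y L | z | S N

The nullable symbols are {B}.
ε ∉ L(G), so no ε-production is kept.
For each production, add variants omitting each subset of nullable occurrences: S → z B gives z B | z. N → B S gives B S | S.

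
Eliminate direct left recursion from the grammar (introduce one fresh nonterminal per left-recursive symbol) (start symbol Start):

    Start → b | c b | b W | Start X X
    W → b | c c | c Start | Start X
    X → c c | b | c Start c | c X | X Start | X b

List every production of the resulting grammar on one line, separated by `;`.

Start → b Start1 | c b Start1 | b W Start1; W → b | c c | c Start | Start X; X → c c X1 | b X1 | c Start c X1 | c X X1; Start1 → X X Start1 | ε; X1 → Start X1 | b X1 | ε

Directly left-recursive nonterminals: Start, X.
For Start: α = {X X}, β = {b, c b, b W}. Rewrite as Start → β Start1 and Start1 → α Start1 | ε.
For X: α = {Start, b}, β = {c c, b, c Start c, c X}. Rewrite as X → β X1 and X1 → α X1 | ε.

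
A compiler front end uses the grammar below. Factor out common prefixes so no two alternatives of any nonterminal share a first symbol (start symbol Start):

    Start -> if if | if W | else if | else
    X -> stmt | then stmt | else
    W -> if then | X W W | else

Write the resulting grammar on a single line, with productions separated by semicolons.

Start -> if Start1 | else Start2; X -> stmt | then stmt | else; W -> if then | X W W | else; Start1 -> if | W; Start2 -> if | ε

Start has alternatives sharing prefix 'if': factor to Start → if Start1 with Start1 → if | W.
Start has alternatives sharing prefix 'else': factor to Start → else Start2 with Start2 → if | ε.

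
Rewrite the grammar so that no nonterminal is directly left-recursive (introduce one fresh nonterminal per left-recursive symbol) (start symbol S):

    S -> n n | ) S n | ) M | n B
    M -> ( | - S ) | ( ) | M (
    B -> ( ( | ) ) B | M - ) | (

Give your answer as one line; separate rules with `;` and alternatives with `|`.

S -> n n | ) S n | ) M | n B; M -> ( M' | - S ) M' | ( ) M'; B -> ( ( | ) ) B | M - ) | (; M' -> ( M' | ε

Left recursion appears on M.
For M: α = {(}, β = {(, - S ), ( )}. Rewrite as M → β M' and M' → α M' | ε.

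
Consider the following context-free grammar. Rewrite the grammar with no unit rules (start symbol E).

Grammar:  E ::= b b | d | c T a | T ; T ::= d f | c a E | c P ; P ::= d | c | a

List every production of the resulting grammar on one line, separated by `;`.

Unit pairs: E ⇒* {T}.
For every A with A ⇒* B via unit rules, add B's non-unit alternatives to A; then delete every rule of the form X → Y.

E ::= b b | d | c T a | d f | c a E | c P; T ::= d f | c a E | c P; P ::= d | c | a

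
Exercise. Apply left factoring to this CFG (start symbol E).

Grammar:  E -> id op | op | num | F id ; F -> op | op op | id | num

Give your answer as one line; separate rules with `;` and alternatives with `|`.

E -> id op | op | num | F id; F -> id | num | op F'; F' -> ε | op

F has alternatives sharing prefix 'op': factor to F → op F' with F' → ε | op.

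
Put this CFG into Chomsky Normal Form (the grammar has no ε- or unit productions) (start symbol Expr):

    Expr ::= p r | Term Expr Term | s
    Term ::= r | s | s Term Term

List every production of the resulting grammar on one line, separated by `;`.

Expr ::= X1 X2 | Term Y1 | s; Term ::= r | s | X3 Y2; X1 ::= p; X2 ::= r; X3 ::= s; Y1 ::= Expr Term; Y2 ::= Term Term

Introduce a nonterminal for each terminal appearing in a rule of length ≥ 2: X1 → p, X2 → r, X3 → s.
Binarize each right-hand side of length ≥ 3 by chaining fresh nonterminals (Y1, Y2, …): affected rules were Expr → Term Expr Term; Term → X3 Term Term.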